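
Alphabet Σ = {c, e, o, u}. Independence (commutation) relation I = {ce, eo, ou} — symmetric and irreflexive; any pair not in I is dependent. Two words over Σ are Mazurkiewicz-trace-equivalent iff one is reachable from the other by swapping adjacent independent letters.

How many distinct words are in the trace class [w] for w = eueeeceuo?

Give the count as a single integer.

0(e) covers ∅
1(u) covers 0:e
2(e) covers 1:u
3(e) covers 2:e
4(e) covers 3:e
5(c) covers 1:u
6(e) covers 4:e
7(u) covers 5:c, 6:e
8(o) covers 5:c
floor of heap: 0:e
completions by unplaced set U, small U first (add the entries for U minus each lowest piece of U):
  |U|=1: {7}:1  {8}:1
  |U|=2: {6,7}:1  {7,8}:2
  |U|=3: {4,6,7}:1  {5,7,8}:2  {6,7,8}:3
  |U|=4: {3,4,6,7}:1  {4,6,7,8}:4  {5,6,7,8}:5
  |U|=5: {2,3,4,6,7}:1  {3,4,6,7,8}:5  {4,5,6,7,8}:9
  |U|=6: {2,3,4,6,7,8}:6  {3,4,5,6,7,8}:14
  |U|=7: {2,3,4,5,6,7,8}:20
  start at 0(e): 20

20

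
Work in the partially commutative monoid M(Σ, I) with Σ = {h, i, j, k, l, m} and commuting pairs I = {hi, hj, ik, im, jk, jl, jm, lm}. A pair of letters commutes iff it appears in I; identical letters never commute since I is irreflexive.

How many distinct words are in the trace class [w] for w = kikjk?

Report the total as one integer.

10

drop 0:k onto floor
drop 1:i onto floor
drop 2:k onto {0:k}
drop 3:j onto {1:i}
drop 4:k onto {2:k}
ground layer = {0:k, 1:i}
drop-orders for the pieces not yet dropped (sum over which currently-grounded one goes next):
  1 to go: {3} 1  {4} 1
  2 to go: {1,3} 1  {2,4} 1  {3,4} 2
  3 to go: {0,2,4} 1  {1,3,4} 3  {2,3,4} 3
  if 0:k drops first: 6 orders
  if 1:i drops first: 4 orders
heap linearizations: 10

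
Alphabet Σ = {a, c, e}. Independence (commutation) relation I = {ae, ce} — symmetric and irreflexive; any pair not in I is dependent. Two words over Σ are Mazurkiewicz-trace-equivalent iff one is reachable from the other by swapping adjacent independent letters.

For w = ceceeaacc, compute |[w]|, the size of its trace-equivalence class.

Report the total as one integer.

#0=c has no predecessor
#1=e has no predecessor
#2=c depends on [0:c]
#3=e depends on [1:e]
#4=e depends on [3:e]
#5=a depends on [2:c]
#6=a depends on [5:a]
#7=c depends on [6:a]
#8=c depends on [7:c]
sources: [0:c, 1:e]
N(rest) = Σ N(rest − s) over sources s of rest; N(one piece) = 1:
  size 1 → [4]=1  [8]=1
  size 2 → [3,4]=1  [4,8]=2  [7,8]=1
  size 3 → [1,3,4]=1  [3,4,8]=3  [4,7,8]=3  [6,7,8]=1
  size 4 → [1,3,4,8]=4  [3,4,7,8]=6  [4,6,7,8]=4  [5,6,7,8]=1
  size 5 → [1,3,4,7,8]=10  [2,5,6,7,8]=1  [3,4,6,7,8]=10  [4,5,6,7,8]=5
  size 6 → [0,2,5,6,7,8]=1  [1,3,4,6,7,8]=20  [2,4,5,6,7,8]=6  [3,4,5,6,7,8]=15
  size 7 → [0,2,4,5,6,7,8]=7  [1,3,4,5,6,7,8]=35  [2,3,4,5,6,7,8]=21
  first=0(c) contributes 56
  first=1(e) contributes 28
|[w]| = 84

84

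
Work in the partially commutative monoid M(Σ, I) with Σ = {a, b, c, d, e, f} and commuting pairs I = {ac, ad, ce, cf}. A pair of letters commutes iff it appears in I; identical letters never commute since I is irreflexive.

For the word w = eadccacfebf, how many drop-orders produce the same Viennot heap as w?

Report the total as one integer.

65

0(e) covers ∅
1(a) covers 0:e
2(d) covers 0:e
3(c) covers 2:d
4(c) covers 3:c
5(a) covers 1:a
6(c) covers 4:c
7(f) covers 2:d, 5:a
8(e) covers 7:f
9(b) covers 6:c, 8:e
10(f) covers 9:b
floor of heap: 0:e
completions by unplaced set U, small U first (add the entries for U minus each lowest piece of U):
  |U|=1: {10}:1
  |U|=2: {9,10}:1
  |U|=3: {6,9,10}:1  {8,9,10}:1
  |U|=4: {4,6,9,10}:1  {6,8,9,10}:2  {7,8,9,10}:1
  |U|=5: {3,4,6,9,10}:1  {4,6,8,9,10}:3  {5,7,8,9,10}:1  {6,7,8,9,10}:3
  |U|=6: {1,5,7,8,9,10}:1  {3,4,6,8,9,10}:4  {4,6,7,8,9,10}:6  {5,6,7,8,9,10}:4
  |U|=7: {1,5,6,7,8,9,10}:5  {3,4,6,7,8,9,10}:10  {4,5,6,7,8,9,10}:10
  |U|=8: {1,4,5,6,7,8,9,10}:15  {2,3,4,6,7,8,9,10}:10  {3,4,5,6,7,8,9,10}:20
  |U|=9: {1,3,4,5,6,7,8,9,10}:35  {2,3,4,5,6,7,8,9,10}:30
  start at 0(e): 65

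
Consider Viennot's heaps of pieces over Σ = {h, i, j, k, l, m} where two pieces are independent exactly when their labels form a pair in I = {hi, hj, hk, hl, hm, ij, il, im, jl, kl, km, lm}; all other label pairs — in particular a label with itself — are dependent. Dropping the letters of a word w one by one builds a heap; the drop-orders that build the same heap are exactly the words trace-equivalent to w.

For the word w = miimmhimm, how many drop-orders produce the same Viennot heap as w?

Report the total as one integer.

504

piece 0:m — minimal
piece 1:i — minimal
piece 2:i rests on {1:i}
piece 3:m rests on {0:m}
piece 4:m rests on {3:m}
piece 5:h — minimal
piece 6:i rests on {2:i}
piece 7:m rests on {4:m}
piece 8:m rests on {7:m}
minimal pieces: {0:m, 1:i, 5:h}
ways to finish when only these pieces remain (= sum over removing one remaining piece with nothing left below it):
  1 left: {5}→1  {6}→1  {8}→1
  2 left: {2,6}→1  {5,6}→2  {5,8}→2  {6,8}→2  {7,8}→1
  3 left: {1,2,6}→1  {2,5,6}→3  {2,6,8}→3  {4,7,8}→1  {5,6,8}→6  {5,7,8}→3  {6,7,8}→3
  4 left: {1,2,5,6}→4  {1,2,6,8}→4  {2,5,6,8}→12  {2,6,7,8}→6  {3,4,7,8}→1  {4,5,7,8}→4  {4,6,7,8}→4  {5,6,7,8}→12
  5 left: {0,3,4,7,8}→1  {1,2,5,6,8}→20  {1,2,6,7,8}→10  {2,4,6,7,8}→10  {2,5,6,7,8}→30  {3,4,5,7,8}→5  {3,4,6,7,8}→5  {4,5,6,7,8}→20
  6 left: {0,3,4,5,7,8}→6  {0,3,4,6,7,8}→6  {1,2,4,6,7,8}→20  {1,2,5,6,7,8}→60  {2,3,4,6,7,8}→15  {2,4,5,6,7,8}→60  {3,4,5,6,7,8}→30
  7 left: {0,2,3,4,6,7,8}→21  {0,3,4,5,6,7,8}→42  {1,2,3,4,6,7,8}→35  {1,2,4,5,6,7,8}→140  {2,3,4,5,6,7,8}→105
  placing 0:m first → 280 extensions
  placing 1:i first → 168 extensions
  placing 5:h first → 56 extensions
total linear extensions = 504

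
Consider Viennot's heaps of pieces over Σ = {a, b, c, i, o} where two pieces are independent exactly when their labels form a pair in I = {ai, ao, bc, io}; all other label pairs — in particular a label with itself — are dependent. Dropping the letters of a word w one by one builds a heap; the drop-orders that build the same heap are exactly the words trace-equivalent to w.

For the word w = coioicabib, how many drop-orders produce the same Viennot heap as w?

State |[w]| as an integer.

#0=c has no predecessor
#1=o depends on [0:c]
#2=i depends on [0:c]
#3=o depends on [1:o]
#4=i depends on [2:i]
#5=c depends on [3:o, 4:i]
#6=a depends on [5:c]
#7=b depends on [6:a]
#8=i depends on [7:b]
#9=b depends on [8:i]
sources: [0:c]
N(rest) = Σ N(rest − s) over sources s of rest; N(one piece) = 1:
  size 1 → [9]=1
  size 2 → [8,9]=1
  size 3 → [7,8,9]=1
  size 4 → [6,7,8,9]=1
  size 5 → [5,6,7,8,9]=1
  size 6 → [3,5,6,7,8,9]=1  [4,5,6,7,8,9]=1
  size 7 → [1,3,5,6,7,8,9]=1  [2,4,5,6,7,8,9]=1  [3,4,5,6,7,8,9]=2
  size 8 → [1,3,4,5,6,7,8,9]=3  [2,3,4,5,6,7,8,9]=3
  first=0(c) contributes 6

6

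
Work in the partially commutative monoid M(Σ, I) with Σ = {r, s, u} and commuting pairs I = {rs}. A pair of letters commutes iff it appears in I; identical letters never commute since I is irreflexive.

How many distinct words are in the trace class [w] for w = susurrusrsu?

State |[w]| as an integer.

3

drop 0:s onto floor
drop 1:u onto {0:s}
drop 2:s onto {1:u}
drop 3:u onto {2:s}
drop 4:r onto {3:u}
drop 5:r onto {4:r}
drop 6:u onto {5:r}
drop 7:s onto {6:u}
drop 8:r onto {6:u}
drop 9:s onto {7:s}
drop 10:u onto {8:r, 9:s}
ground layer = {0:s}
drop-orders for the pieces not yet dropped (sum over which currently-grounded one goes next):
  1 to go: {10} 1
  2 to go: {8,10} 1  {9,10} 1
  3 to go: {7,9,10} 1  {8,9,10} 2
  4 to go: {7,8,9,10} 3
  5 to go: {6,7,8,9,10} 3
  6 to go: {5,6,7,8,9,10} 3
  7 to go: {4,5,6,7,8,9,10} 3
  8 to go: {3,4,5,6,7,8,9,10} 3
  9 to go: {2,3,4,5,6,7,8,9,10} 3
  if 0:s drops first: 3 orders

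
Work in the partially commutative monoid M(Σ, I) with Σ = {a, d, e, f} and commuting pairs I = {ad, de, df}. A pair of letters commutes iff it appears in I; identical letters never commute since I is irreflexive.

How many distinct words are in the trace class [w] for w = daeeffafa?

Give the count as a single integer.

9

0(d) covers ∅
1(a) covers ∅
2(e) covers 1:a
3(e) covers 2:e
4(f) covers 3:e
5(f) covers 4:f
6(a) covers 5:f
7(f) covers 6:a
8(a) covers 7:f
floor of heap: 0:d, 1:a
completions by unplaced set U, small U first (add the entries for U minus each lowest piece of U):
  |U|=1: {0}:1  {8}:1
  |U|=2: {0,8}:2  {7,8}:1
  |U|=3: {0,7,8}:3  {6,7,8}:1
  |U|=4: {0,6,7,8}:4  {5,6,7,8}:1
  |U|=5: {0,5,6,7,8}:5  {4,5,6,7,8}:1
  |U|=6: {0,4,5,6,7,8}:6  {3,4,5,6,7,8}:1
  |U|=7: {0,3,4,5,6,7,8}:7  {2,3,4,5,6,7,8}:1
  start at 0(d): 1
  start at 1(a): 8
sum over floor = 9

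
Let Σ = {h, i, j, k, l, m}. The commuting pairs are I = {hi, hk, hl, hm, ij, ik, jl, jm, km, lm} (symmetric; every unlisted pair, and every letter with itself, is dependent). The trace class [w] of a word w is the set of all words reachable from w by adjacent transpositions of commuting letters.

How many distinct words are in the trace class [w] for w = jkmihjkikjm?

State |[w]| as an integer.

660

0(j) covers ∅
1(k) covers 0:j
2(m) covers ∅
3(i) covers 2:m
4(h) covers 0:j
5(j) covers 1:k, 4:h
6(k) covers 5:j
7(i) covers 3:i
8(k) covers 6:k
9(j) covers 8:k
10(m) covers 7:i
floor of heap: 0:j, 2:m
completions by unplaced set U, small U first (add the entries for U minus each lowest piece of U):
  |U|=1: {9}:1  {10}:1
  |U|=2: {7,10}:1  {8,9}:1  {9,10}:2
  |U|=3: {3,7,10}:1  {6,8,9}:1  {7,9,10}:3  {8,9,10}:3
  |U|=4: {2,3,7,10}:1  {3,7,9,10}:4  {5,6,8,9}:1  {6,8,9,10}:4  {7,8,9,10}:6
  |U|=5: {1,5,6,8,9}:1  {2,3,7,9,10}:5  {3,7,8,9,10}:10  {4,5,6,8,9}:1  {5,6,8,9,10}:5  {6,7,8,9,10}:10
  |U|=6: {1,4,5,6,8,9}:2  {1,5,6,8,9,10}:6  {2,3,7,8,9,10}:15  {3,6,7,8,9,10}:20  {4,5,6,8,9,10}:6  {5,6,7,8,9,10}:15
  |U|=7: {0,1,4,5,6,8,9}:2  {1,4,5,6,8,9,10}:14  {1,5,6,7,8,9,10}:21  {2,3,6,7,8,9,10}:35  {3,5,6,7,8,9,10}:35  {4,5,6,7,8,9,10}:21
  |U|=8: {0,1,4,5,6,8,9,10}:16  {1,3,5,6,7,8,9,10}:56  {1,4,5,6,7,8,9,10}:56  {2,3,5,6,7,8,9,10}:70  {3,4,5,6,7,8,9,10}:56
  |U|=9: {0,1,4,5,6,7,8,9,10}:72  {1,2,3,5,6,7,8,9,10}:126  {1,3,4,5,6,7,8,9,10}:168  {2,3,4,5,6,7,8,9,10}:126
  start at 0(j): 420
  start at 2(m): 240
sum over floor = 660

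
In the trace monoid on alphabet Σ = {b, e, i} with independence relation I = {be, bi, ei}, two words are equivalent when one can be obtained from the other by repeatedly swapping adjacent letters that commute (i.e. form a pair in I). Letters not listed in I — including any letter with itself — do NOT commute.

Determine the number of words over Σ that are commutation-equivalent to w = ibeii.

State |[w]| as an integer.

#0=i has no predecessor
#1=b has no predecessor
#2=e has no predecessor
#3=i depends on [0:i]
#4=i depends on [3:i]
sources: [0:i, 1:b, 2:e]
N(rest) = Σ N(rest − s) over sources s of rest; N(one piece) = 1:
  size 1 → [1]=1  [2]=1  [4]=1
  size 2 → [1,2]=2  [1,4]=2  [2,4]=2  [3,4]=1
  size 3 → [0,3,4]=1  [1,2,4]=6  [1,3,4]=3  [2,3,4]=3
  first=0(i) contributes 12
  first=1(b) contributes 4
  first=2(e) contributes 4
|[w]| = 20

20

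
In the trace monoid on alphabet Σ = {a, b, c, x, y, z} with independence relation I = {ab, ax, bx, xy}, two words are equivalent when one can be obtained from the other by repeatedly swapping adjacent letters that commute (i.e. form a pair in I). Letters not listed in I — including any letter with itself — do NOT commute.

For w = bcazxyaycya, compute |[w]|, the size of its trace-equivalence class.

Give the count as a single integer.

4

#0=b has no predecessor
#1=c depends on [0:b]
#2=a depends on [1:c]
#3=z depends on [2:a]
#4=x depends on [3:z]
#5=y depends on [3:z]
#6=a depends on [5:y]
#7=y depends on [6:a]
#8=c depends on [4:x, 7:y]
#9=y depends on [8:c]
#10=a depends on [9:y]
sources: [0:b]
N(rest) = Σ N(rest − s) over sources s of rest; N(one piece) = 1:
  size 1 → [10]=1
  size 2 → [9,10]=1
  size 3 → [8,9,10]=1
  size 4 → [4,8,9,10]=1  [7,8,9,10]=1
  size 5 → [4,7,8,9,10]=2  [6,7,8,9,10]=1
  size 6 → [4,6,7,8,9,10]=3  [5,6,7,8,9,10]=1
  size 7 → [4,5,6,7,8,9,10]=4
  size 8 → [3,4,5,6,7,8,9,10]=4
  size 9 → [2,3,4,5,6,7,8,9,10]=4
  first=0(b) contributes 4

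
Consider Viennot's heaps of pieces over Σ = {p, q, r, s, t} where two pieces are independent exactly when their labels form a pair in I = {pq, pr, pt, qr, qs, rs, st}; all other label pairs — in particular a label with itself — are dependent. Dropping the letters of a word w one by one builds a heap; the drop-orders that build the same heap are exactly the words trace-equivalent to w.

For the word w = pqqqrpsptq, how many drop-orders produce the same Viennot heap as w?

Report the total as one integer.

piece 0:p — minimal
piece 1:q — minimal
piece 2:q rests on {1:q}
piece 3:q rests on {2:q}
piece 4:r — minimal
piece 5:p rests on {0:p}
piece 6:s rests on {5:p}
piece 7:p rests on {6:s}
piece 8:t rests on {3:q, 4:r}
piece 9:q rests on {8:t}
minimal pieces: {0:p, 1:q, 4:r}
ways to finish when only these pieces remain (= sum over removing one remaining piece with nothing left below it):
  1 left: {7}→1  {9}→1
  2 left: {6,7}→1  {7,9}→2  {8,9}→1
  3 left: {3,8,9}→1  {4,8,9}→1  {5,6,7}→1  {6,7,9}→3  {7,8,9}→3
  4 left: {0,5,6,7}→1  {2,3,8,9}→1  {3,4,8,9}→2  {3,7,8,9}→4  {4,7,8,9}→4  {5,6,7,9}→4  {6,7,8,9}→6
  5 left: {0,5,6,7,9}→5  {1,2,3,8,9}→1  {2,3,4,8,9}→3  {2,3,7,8,9}→5  {3,4,7,8,9}→10  {3,6,7,8,9}→10  {4,6,7,8,9}→10  {5,6,7,8,9}→10
  6 left: {0,5,6,7,8,9}→15  {1,2,3,4,8,9}→4  {1,2,3,7,8,9}→6  {2,3,4,7,8,9}→18  {2,3,6,7,8,9}→15  {3,4,6,7,8,9}→30  {3,5,6,7,8,9}→20  {4,5,6,7,8,9}→20
  7 left: {0,3,5,6,7,8,9}→35  {0,4,5,6,7,8,9}→35  {1,2,3,4,7,8,9}→28  {1,2,3,6,7,8,9}→21  {2,3,4,6,7,8,9}→63  {2,3,5,6,7,8,9}→35  {3,4,5,6,7,8,9}→70
  8 left: {0,2,3,5,6,7,8,9}→70  {0,3,4,5,6,7,8,9}→140  {1,2,3,4,6,7,8,9}→112  {1,2,3,5,6,7,8,9}→56  {2,3,4,5,6,7,8,9}→168
  placing 0:p first → 336 extensions
  placing 1:q first → 378 extensions
  placing 4:r first → 126 extensions
total linear extensions = 840

840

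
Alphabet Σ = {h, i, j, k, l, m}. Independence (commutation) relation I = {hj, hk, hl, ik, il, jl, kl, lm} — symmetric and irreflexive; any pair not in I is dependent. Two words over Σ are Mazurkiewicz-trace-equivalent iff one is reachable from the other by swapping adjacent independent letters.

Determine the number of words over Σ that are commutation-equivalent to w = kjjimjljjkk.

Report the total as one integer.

piece 0:k — minimal
piece 1:j rests on {0:k}
piece 2:j rests on {1:j}
piece 3:i rests on {2:j}
piece 4:m rests on {3:i}
piece 5:j rests on {4:m}
piece 6:l — minimal
piece 7:j rests on {5:j}
piece 8:j rests on {7:j}
piece 9:k rests on {8:j}
piece 10:k rests on {9:k}
minimal pieces: {0:k, 6:l}
ways to finish when only these pieces remain (= sum over removing one remaining piece with nothing left below it):
  1 left: {6}→1  {10}→1
  2 left: {6,10}→2  {9,10}→1
  3 left: {6,9,10}→3  {8,9,10}→1
  4 left: {6,8,9,10}→4  {7,8,9,10}→1
  5 left: {5,7,8,9,10}→1  {6,7,8,9,10}→5
  6 left: {4,5,7,8,9,10}→1  {5,6,7,8,9,10}→6
  7 left: {3,4,5,7,8,9,10}→1  {4,5,6,7,8,9,10}→7
  8 left: {2,3,4,5,7,8,9,10}→1  {3,4,5,6,7,8,9,10}→8
  9 left: {1,2,3,4,5,7,8,9,10}→1  {2,3,4,5,6,7,8,9,10}→9
  placing 0:k first → 10 extensions
  placing 6:l first → 1 extensions
total linear extensions = 11

11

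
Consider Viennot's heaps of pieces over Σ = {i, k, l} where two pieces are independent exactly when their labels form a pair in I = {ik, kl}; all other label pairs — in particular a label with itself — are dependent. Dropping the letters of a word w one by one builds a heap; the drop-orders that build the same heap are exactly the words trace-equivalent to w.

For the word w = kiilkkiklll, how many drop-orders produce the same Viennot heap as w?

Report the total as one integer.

0(k) covers ∅
1(i) covers ∅
2(i) covers 1:i
3(l) covers 2:i
4(k) covers 0:k
5(k) covers 4:k
6(i) covers 3:l
7(k) covers 5:k
8(l) covers 6:i
9(l) covers 8:l
10(l) covers 9:l
floor of heap: 0:k, 1:i
completions by unplaced set U, small U first (add the entries for U minus each lowest piece of U):
  |U|=1: {7}:1  {10}:1
  |U|=2: {5,7}:1  {7,10}:2  {9,10}:1
  |U|=3: {4,5,7}:1  {5,7,10}:3  {7,9,10}:3  {8,9,10}:1
  |U|=4: {0,4,5,7}:1  {4,5,7,10}:4  {5,7,9,10}:6  {6,8,9,10}:1  {7,8,9,10}:4
  |U|=5: {0,4,5,7,10}:5  {3,6,8,9,10}:1  {4,5,7,9,10}:10  {5,7,8,9,10}:10  {6,7,8,9,10}:5
  |U|=6: {0,4,5,7,9,10}:15  {2,3,6,8,9,10}:1  {3,6,7,8,9,10}:6  {4,5,7,8,9,10}:20  {5,6,7,8,9,10}:15
  |U|=7: {0,4,5,7,8,9,10}:35  {1,2,3,6,8,9,10}:1  {2,3,6,7,8,9,10}:7  {3,5,6,7,8,9,10}:21  {4,5,6,7,8,9,10}:35
  |U|=8: {0,4,5,6,7,8,9,10}:70  {1,2,3,6,7,8,9,10}:8  {2,3,5,6,7,8,9,10}:28  {3,4,5,6,7,8,9,10}:56
  |U|=9: {0,3,4,5,6,7,8,9,10}:126  {1,2,3,5,6,7,8,9,10}:36  {2,3,4,5,6,7,8,9,10}:84
  start at 0(k): 120
  start at 1(i): 210
sum over floor = 330

330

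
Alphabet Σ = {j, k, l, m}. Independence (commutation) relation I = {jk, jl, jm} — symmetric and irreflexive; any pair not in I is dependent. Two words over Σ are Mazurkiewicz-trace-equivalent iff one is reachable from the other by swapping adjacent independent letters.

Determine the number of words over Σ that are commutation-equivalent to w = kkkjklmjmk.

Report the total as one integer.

0(k) covers ∅
1(k) covers 0:k
2(k) covers 1:k
3(j) covers ∅
4(k) covers 2:k
5(l) covers 4:k
6(m) covers 5:l
7(j) covers 3:j
8(m) covers 6:m
9(k) covers 8:m
floor of heap: 0:k, 3:j
completions by unplaced set U, small U first (add the entries for U minus each lowest piece of U):
  |U|=1: {7}:1  {9}:1
  |U|=2: {3,7}:1  {7,9}:2  {8,9}:1
  |U|=3: {3,7,9}:3  {6,8,9}:1  {7,8,9}:3
  |U|=4: {3,7,8,9}:6  {5,6,8,9}:1  {6,7,8,9}:4
  |U|=5: {3,6,7,8,9}:10  {4,5,6,8,9}:1  {5,6,7,8,9}:5
  |U|=6: {2,4,5,6,8,9}:1  {3,5,6,7,8,9}:15  {4,5,6,7,8,9}:6
  |U|=7: {1,2,4,5,6,8,9}:1  {2,4,5,6,7,8,9}:7  {3,4,5,6,7,8,9}:21
  |U|=8: {0,1,2,4,5,6,8,9}:1  {1,2,4,5,6,7,8,9}:8  {2,3,4,5,6,7,8,9}:28
  start at 0(k): 36
  start at 3(j): 9
sum over floor = 45

45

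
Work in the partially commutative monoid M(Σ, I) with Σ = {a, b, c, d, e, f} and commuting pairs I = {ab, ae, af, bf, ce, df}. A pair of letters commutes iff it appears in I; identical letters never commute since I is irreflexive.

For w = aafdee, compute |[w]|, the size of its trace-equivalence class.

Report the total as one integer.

4

drop 0:a onto floor
drop 1:a onto {0:a}
drop 2:f onto floor
drop 3:d onto {1:a}
drop 4:e onto {2:f, 3:d}
drop 5:e onto {4:e}
ground layer = {0:a, 2:f}
drop-orders for the pieces not yet dropped (sum over which currently-grounded one goes next):
  1 to go: {5} 1
  2 to go: {4,5} 1
  3 to go: {2,4,5} 1  {3,4,5} 1
  4 to go: {1,3,4,5} 1  {2,3,4,5} 2
  if 0:a drops first: 3 orders
  if 2:f drops first: 1 orders
heap linearizations: 4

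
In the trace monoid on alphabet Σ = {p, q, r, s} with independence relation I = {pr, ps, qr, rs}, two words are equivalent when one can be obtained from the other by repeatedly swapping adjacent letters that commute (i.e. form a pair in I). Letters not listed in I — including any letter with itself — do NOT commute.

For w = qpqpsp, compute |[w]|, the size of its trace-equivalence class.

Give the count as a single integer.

3

0(q) covers ∅
1(p) covers 0:q
2(q) covers 1:p
3(p) covers 2:q
4(s) covers 2:q
5(p) covers 3:p
floor of heap: 0:q
completions by unplaced set U, small U first (add the entries for U minus each lowest piece of U):
  |U|=1: {4}:1  {5}:1
  |U|=2: {3,5}:1  {4,5}:2
  |U|=3: {3,4,5}:3
  |U|=4: {2,3,4,5}:3
  start at 0(q): 3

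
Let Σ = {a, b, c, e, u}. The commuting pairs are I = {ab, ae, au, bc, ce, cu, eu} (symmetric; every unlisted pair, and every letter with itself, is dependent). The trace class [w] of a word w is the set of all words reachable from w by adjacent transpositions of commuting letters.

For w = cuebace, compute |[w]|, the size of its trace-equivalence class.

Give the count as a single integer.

70

piece 0:c — minimal
piece 1:u — minimal
piece 2:e — minimal
piece 3:b rests on {1:u, 2:e}
piece 4:a rests on {0:c}
piece 5:c rests on {4:a}
piece 6:e rests on {3:b}
minimal pieces: {0:c, 1:u, 2:e}
ways to finish when only these pieces remain (= sum over removing one remaining piece with nothing left below it):
  1 left: {5}→1  {6}→1
  2 left: {3,6}→1  {4,5}→1  {5,6}→2
  3 left: {0,4,5}→1  {1,3,6}→1  {2,3,6}→1  {3,5,6}→3  {4,5,6}→3
  4 left: {0,4,5,6}→4  {1,2,3,6}→2  {1,3,5,6}→4  {2,3,5,6}→4  {3,4,5,6}→6
  5 left: {0,3,4,5,6}→10  {1,2,3,5,6}→10  {1,3,4,5,6}→10  {2,3,4,5,6}→10
  placing 0:c first → 30 extensions
  placing 1:u first → 20 extensions
  placing 2:e first → 20 extensions
total linear extensions = 70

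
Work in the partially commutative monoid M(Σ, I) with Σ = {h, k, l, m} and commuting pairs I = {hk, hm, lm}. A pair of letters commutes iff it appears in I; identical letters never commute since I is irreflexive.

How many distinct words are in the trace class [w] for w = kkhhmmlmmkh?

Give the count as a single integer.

265

#0=k has no predecessor
#1=k depends on [0:k]
#2=h has no predecessor
#3=h depends on [2:h]
#4=m depends on [1:k]
#5=m depends on [4:m]
#6=l depends on [1:k, 3:h]
#7=m depends on [5:m]
#8=m depends on [7:m]
#9=k depends on [6:l, 8:m]
#10=h depends on [6:l]
sources: [0:k, 2:h]
N(rest) = Σ N(rest − s) over sources s of rest; N(one piece) = 1:
  size 1 → [9]=1  [10]=1
  size 2 → [8,9]=1  [9,10]=2
  size 3 → [6,9,10]=2  [7,8,9]=1  [8,9,10]=3
  size 4 → [3,6,9,10]=2  [5,7,8,9]=1  [6,8,9,10]=5  [7,8,9,10]=4
  size 5 → [2,3,6,9,10]=2  [3,6,8,9,10]=7  [4,5,7,8,9]=1  [5,7,8,9,10]=5  [6,7,8,9,10]=9
  size 6 → [2,3,6,8,9,10]=9  [3,6,7,8,9,10]=16  [4,5,7,8,9,10]=6  [5,6,7,8,9,10]=14
  size 7 → [2,3,6,7,8,9,10]=25  [3,5,6,7,8,9,10]=30  [4,5,6,7,8,9,10]=20
  size 8 → [1,4,5,6,7,8,9,10]=20  [2,3,5,6,7,8,9,10]=55  [3,4,5,6,7,8,9,10]=50
  size 9 → [0,1,4,5,6,7,8,9,10]=20  [1,3,4,5,6,7,8,9,10]=70  [2,3,4,5,6,7,8,9,10]=105
  first=0(k) contributes 175
  first=2(h) contributes 90
|[w]| = 265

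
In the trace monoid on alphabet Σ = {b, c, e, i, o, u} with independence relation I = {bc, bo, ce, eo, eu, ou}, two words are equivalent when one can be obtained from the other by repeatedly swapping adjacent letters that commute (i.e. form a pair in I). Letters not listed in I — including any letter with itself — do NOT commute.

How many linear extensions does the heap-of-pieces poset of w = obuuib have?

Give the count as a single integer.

#0=o has no predecessor
#1=b has no predecessor
#2=u depends on [1:b]
#3=u depends on [2:u]
#4=i depends on [0:o, 3:u]
#5=b depends on [4:i]
sources: [0:o, 1:b]
N(rest) = Σ N(rest − s) over sources s of rest; N(one piece) = 1:
  size 1 → [5]=1
  size 2 → [4,5]=1
  size 3 → [0,4,5]=1  [3,4,5]=1
  size 4 → [0,3,4,5]=2  [2,3,4,5]=1
  first=0(o) contributes 1
  first=1(b) contributes 3
|[w]| = 4

4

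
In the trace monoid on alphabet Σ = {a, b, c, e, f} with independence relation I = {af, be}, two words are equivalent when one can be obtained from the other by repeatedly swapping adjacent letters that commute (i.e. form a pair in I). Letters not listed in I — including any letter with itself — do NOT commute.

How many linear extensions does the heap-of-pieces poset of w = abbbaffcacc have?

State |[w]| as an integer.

0(a) covers ∅
1(b) covers 0:a
2(b) covers 1:b
3(b) covers 2:b
4(a) covers 3:b
5(f) covers 3:b
6(f) covers 5:f
7(c) covers 4:a, 6:f
8(a) covers 7:c
9(c) covers 8:a
10(c) covers 9:c
floor of heap: 0:a
completions by unplaced set U, small U first (add the entries for U minus each lowest piece of U):
  |U|=1: {10}:1
  |U|=2: {9,10}:1
  |U|=3: {8,9,10}:1
  |U|=4: {7,8,9,10}:1
  |U|=5: {4,7,8,9,10}:1  {6,7,8,9,10}:1
  |U|=6: {4,6,7,8,9,10}:2  {5,6,7,8,9,10}:1
  |U|=7: {4,5,6,7,8,9,10}:3
  |U|=8: {3,4,5,6,7,8,9,10}:3
  |U|=9: {2,3,4,5,6,7,8,9,10}:3
  start at 0(a): 3

3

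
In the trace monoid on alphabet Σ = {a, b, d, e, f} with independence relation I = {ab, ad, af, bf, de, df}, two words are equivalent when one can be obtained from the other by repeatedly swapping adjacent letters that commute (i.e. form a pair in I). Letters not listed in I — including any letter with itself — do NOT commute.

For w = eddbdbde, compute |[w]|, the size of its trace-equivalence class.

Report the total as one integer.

piece 0:e — minimal
piece 1:d — minimal
piece 2:d rests on {1:d}
piece 3:b rests on {0:e, 2:d}
piece 4:d rests on {3:b}
piece 5:b rests on {4:d}
piece 6:d rests on {5:b}
piece 7:e rests on {5:b}
minimal pieces: {0:e, 1:d}
ways to finish when only these pieces remain (= sum over removing one remaining piece with nothing left below it):
  1 left: {6}→1  {7}→1
  2 left: {6,7}→2
  3 left: {5,6,7}→2
  4 left: {4,5,6,7}→2
  5 left: {3,4,5,6,7}→2
  6 left: {0,3,4,5,6,7}→2  {2,3,4,5,6,7}→2
  placing 0:e first → 2 extensions
  placing 1:d first → 4 extensions
total linear extensions = 6

6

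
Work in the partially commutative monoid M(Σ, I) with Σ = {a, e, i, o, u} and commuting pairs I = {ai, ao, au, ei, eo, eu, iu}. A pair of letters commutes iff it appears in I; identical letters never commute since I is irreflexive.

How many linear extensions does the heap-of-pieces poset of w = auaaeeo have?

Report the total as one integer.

21

piece 0:a — minimal
piece 1:u — minimal
piece 2:a rests on {0:a}
piece 3:a rests on {2:a}
piece 4:e rests on {3:a}
piece 5:e rests on {4:e}
piece 6:o rests on {1:u}
minimal pieces: {0:a, 1:u}
ways to finish when only these pieces remain (= sum over removing one remaining piece with nothing left below it):
  1 left: {5}→1  {6}→1
  2 left: {1,6}→1  {4,5}→1  {5,6}→2
  3 left: {1,5,6}→3  {3,4,5}→1  {4,5,6}→3
  4 left: {1,4,5,6}→6  {2,3,4,5}→1  {3,4,5,6}→4
  5 left: {0,2,3,4,5}→1  {1,3,4,5,6}→10  {2,3,4,5,6}→5
  placing 0:a first → 15 extensions
  placing 1:u first → 6 extensions
total linear extensions = 21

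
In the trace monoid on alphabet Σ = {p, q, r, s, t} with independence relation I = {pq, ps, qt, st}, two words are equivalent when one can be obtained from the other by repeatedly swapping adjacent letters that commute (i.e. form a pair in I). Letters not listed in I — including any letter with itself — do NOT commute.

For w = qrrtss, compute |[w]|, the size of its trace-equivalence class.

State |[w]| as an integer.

3

drop 0:q onto floor
drop 1:r onto {0:q}
drop 2:r onto {1:r}
drop 3:t onto {2:r}
drop 4:s onto {2:r}
drop 5:s onto {4:s}
ground layer = {0:q}
drop-orders for the pieces not yet dropped (sum over which currently-grounded one goes next):
  1 to go: {3} 1  {5} 1
  2 to go: {3,5} 2  {4,5} 1
  3 to go: {3,4,5} 3
  4 to go: {2,3,4,5} 3
  if 0:q drops first: 3 orders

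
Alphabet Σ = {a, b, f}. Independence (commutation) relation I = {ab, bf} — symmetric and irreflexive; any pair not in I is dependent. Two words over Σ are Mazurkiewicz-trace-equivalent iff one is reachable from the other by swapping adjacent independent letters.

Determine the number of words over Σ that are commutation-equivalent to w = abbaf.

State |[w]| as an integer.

0(a) covers ∅
1(b) covers ∅
2(b) covers 1:b
3(a) covers 0:a
4(f) covers 3:a
floor of heap: 0:a, 1:b
completions by unplaced set U, small U first (add the entries for U minus each lowest piece of U):
  |U|=1: {2}:1  {4}:1
  |U|=2: {1,2}:1  {2,4}:2  {3,4}:1
  |U|=3: {0,3,4}:1  {1,2,4}:3  {2,3,4}:3
  start at 0(a): 6
  start at 1(b): 4
sum over floor = 10

10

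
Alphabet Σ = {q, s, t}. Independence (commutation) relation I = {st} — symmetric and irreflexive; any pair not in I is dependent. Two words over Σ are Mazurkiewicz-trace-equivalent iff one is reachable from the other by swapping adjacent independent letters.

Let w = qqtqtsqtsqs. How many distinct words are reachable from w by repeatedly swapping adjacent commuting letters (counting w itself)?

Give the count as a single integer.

0(q) covers ∅
1(q) covers 0:q
2(t) covers 1:q
3(q) covers 2:t
4(t) covers 3:q
5(s) covers 3:q
6(q) covers 4:t, 5:s
7(t) covers 6:q
8(s) covers 6:q
9(q) covers 7:t, 8:s
10(s) covers 9:q
floor of heap: 0:q
completions by unplaced set U, small U first (add the entries for U minus each lowest piece of U):
  |U|=1: {10}:1
  |U|=2: {9,10}:1
  |U|=3: {7,9,10}:1  {8,9,10}:1
  |U|=4: {7,8,9,10}:2
  |U|=5: {6,7,8,9,10}:2
  |U|=6: {4,6,7,8,9,10}:2  {5,6,7,8,9,10}:2
  |U|=7: {4,5,6,7,8,9,10}:4
  |U|=8: {3,4,5,6,7,8,9,10}:4
  |U|=9: {2,3,4,5,6,7,8,9,10}:4
  start at 0(q): 4

4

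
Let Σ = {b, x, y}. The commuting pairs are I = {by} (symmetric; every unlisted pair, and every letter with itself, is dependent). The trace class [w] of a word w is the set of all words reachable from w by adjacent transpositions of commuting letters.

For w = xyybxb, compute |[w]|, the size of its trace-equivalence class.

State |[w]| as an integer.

3

0(x) covers ∅
1(y) covers 0:x
2(y) covers 1:y
3(b) covers 0:x
4(x) covers 2:y, 3:b
5(b) covers 4:x
floor of heap: 0:x
completions by unplaced set U, small U first (add the entries for U minus each lowest piece of U):
  |U|=1: {5}:1
  |U|=2: {4,5}:1
  |U|=3: {2,4,5}:1  {3,4,5}:1
  |U|=4: {1,2,4,5}:1  {2,3,4,5}:2
  start at 0(x): 3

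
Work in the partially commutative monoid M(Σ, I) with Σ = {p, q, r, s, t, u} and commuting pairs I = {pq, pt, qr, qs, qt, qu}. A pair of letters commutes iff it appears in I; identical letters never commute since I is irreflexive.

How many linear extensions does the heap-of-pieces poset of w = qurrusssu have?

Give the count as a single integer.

9

#0=q has no predecessor
#1=u has no predecessor
#2=r depends on [1:u]
#3=r depends on [2:r]
#4=u depends on [3:r]
#5=s depends on [4:u]
#6=s depends on [5:s]
#7=s depends on [6:s]
#8=u depends on [7:s]
sources: [0:q, 1:u]
N(rest) = Σ N(rest − s) over sources s of rest; N(one piece) = 1:
  size 1 → [0]=1  [8]=1
  size 2 → [0,8]=2  [7,8]=1
  size 3 → [0,7,8]=3  [6,7,8]=1
  size 4 → [0,6,7,8]=4  [5,6,7,8]=1
  size 5 → [0,5,6,7,8]=5  [4,5,6,7,8]=1
  size 6 → [0,4,5,6,7,8]=6  [3,4,5,6,7,8]=1
  size 7 → [0,3,4,5,6,7,8]=7  [2,3,4,5,6,7,8]=1
  first=0(q) contributes 1
  first=1(u) contributes 8
|[w]| = 9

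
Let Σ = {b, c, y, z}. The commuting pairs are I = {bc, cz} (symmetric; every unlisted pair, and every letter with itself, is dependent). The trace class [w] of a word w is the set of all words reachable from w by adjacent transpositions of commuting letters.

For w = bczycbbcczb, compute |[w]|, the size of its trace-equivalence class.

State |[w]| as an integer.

105

drop 0:b onto floor
drop 1:c onto floor
drop 2:z onto {0:b}
drop 3:y onto {1:c, 2:z}
drop 4:c onto {3:y}
drop 5:b onto {3:y}
drop 6:b onto {5:b}
drop 7:c onto {4:c}
drop 8:c onto {7:c}
drop 9:z onto {6:b}
drop 10:b onto {9:z}
ground layer = {0:b, 1:c}
drop-orders for the pieces not yet dropped (sum over which currently-grounded one goes next):
  1 to go: {8} 1  {10} 1
  2 to go: {7,8} 1  {8,10} 2  {9,10} 1
  3 to go: {4,7,8} 1  {6,9,10} 1  {7,8,10} 3  {8,9,10} 3
  4 to go: {4,7,8,10} 4  {5,6,9,10} 1  {6,8,9,10} 4  {7,8,9,10} 6
  5 to go: {4,7,8,9,10} 10  {5,6,8,9,10} 5  {6,7,8,9,10} 10
  6 to go: {4,6,7,8,9,10} 20  {5,6,7,8,9,10} 15
  7 to go: {4,5,6,7,8,9,10} 35
  8 to go: {3,4,5,6,7,8,9,10} 35
  9 to go: {1,3,4,5,6,7,8,9,10} 35  {2,3,4,5,6,7,8,9,10} 35
  if 0:b drops first: 70 orders
  if 1:c drops first: 35 orders
heap linearizations: 105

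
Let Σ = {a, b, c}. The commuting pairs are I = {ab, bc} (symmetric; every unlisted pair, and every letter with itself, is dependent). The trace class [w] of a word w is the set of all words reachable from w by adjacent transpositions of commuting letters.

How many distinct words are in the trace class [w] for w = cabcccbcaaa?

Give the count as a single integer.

0(c) covers ∅
1(a) covers 0:c
2(b) covers ∅
3(c) covers 1:a
4(c) covers 3:c
5(c) covers 4:c
6(b) covers 2:b
7(c) covers 5:c
8(a) covers 7:c
9(a) covers 8:a
10(a) covers 9:a
floor of heap: 0:c, 2:b
completions by unplaced set U, small U first (add the entries for U minus each lowest piece of U):
  |U|=1: {6}:1  {10}:1
  |U|=2: {2,6}:1  {6,10}:2  {9,10}:1
  |U|=3: {2,6,10}:3  {6,9,10}:3  {8,9,10}:1
  |U|=4: {2,6,9,10}:6  {6,8,9,10}:4  {7,8,9,10}:1
  |U|=5: {2,6,8,9,10}:10  {5,7,8,9,10}:1  {6,7,8,9,10}:5
  |U|=6: {2,6,7,8,9,10}:15  {4,5,7,8,9,10}:1  {5,6,7,8,9,10}:6
  |U|=7: {2,5,6,7,8,9,10}:21  {3,4,5,7,8,9,10}:1  {4,5,6,7,8,9,10}:7
  |U|=8: {1,3,4,5,7,8,9,10}:1  {2,4,5,6,7,8,9,10}:28  {3,4,5,6,7,8,9,10}:8
  |U|=9: {0,1,3,4,5,7,8,9,10}:1  {1,3,4,5,6,7,8,9,10}:9  {2,3,4,5,6,7,8,9,10}:36
  start at 0(c): 45
  start at 2(b): 10
sum over floor = 55

55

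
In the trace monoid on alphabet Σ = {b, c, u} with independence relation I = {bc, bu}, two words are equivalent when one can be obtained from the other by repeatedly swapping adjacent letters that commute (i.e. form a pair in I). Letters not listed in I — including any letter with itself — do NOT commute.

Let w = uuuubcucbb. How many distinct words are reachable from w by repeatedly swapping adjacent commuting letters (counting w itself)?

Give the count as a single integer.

drop 0:u onto floor
drop 1:u onto {0:u}
drop 2:u onto {1:u}
drop 3:u onto {2:u}
drop 4:b onto floor
drop 5:c onto {3:u}
drop 6:u onto {5:c}
drop 7:c onto {6:u}
drop 8:b onto {4:b}
drop 9:b onto {8:b}
ground layer = {0:u, 4:b}
drop-orders for the pieces not yet dropped (sum over which currently-grounded one goes next):
  1 to go: {7} 1  {9} 1
  2 to go: {6,7} 1  {7,9} 2  {8,9} 1
  3 to go: {4,8,9} 1  {5,6,7} 1  {6,7,9} 3  {7,8,9} 3
  4 to go: {3,5,6,7} 1  {4,7,8,9} 4  {5,6,7,9} 4  {6,7,8,9} 6
  5 to go: {2,3,5,6,7} 1  {3,5,6,7,9} 5  {4,6,7,8,9} 10  {5,6,7,8,9} 10
  6 to go: {1,2,3,5,6,7} 1  {2,3,5,6,7,9} 6  {3,5,6,7,8,9} 15  {4,5,6,7,8,9} 20
  7 to go: {0,1,2,3,5,6,7} 1  {1,2,3,5,6,7,9} 7  {2,3,5,6,7,8,9} 21  {3,4,5,6,7,8,9} 35
  8 to go: {0,1,2,3,5,6,7,9} 8  {1,2,3,5,6,7,8,9} 28  {2,3,4,5,6,7,8,9} 56
  if 0:u drops first: 84 orders
  if 4:b drops first: 36 orders
heap linearizations: 120

120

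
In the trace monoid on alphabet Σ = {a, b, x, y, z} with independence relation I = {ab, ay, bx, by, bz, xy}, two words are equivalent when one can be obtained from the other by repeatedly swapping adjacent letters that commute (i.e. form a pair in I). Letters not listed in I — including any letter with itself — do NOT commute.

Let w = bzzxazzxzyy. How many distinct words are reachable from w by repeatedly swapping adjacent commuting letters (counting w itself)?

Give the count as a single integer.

11

piece 0:b — minimal
piece 1:z — minimal
piece 2:z rests on {1:z}
piece 3:x rests on {2:z}
piece 4:a rests on {3:x}
piece 5:z rests on {4:a}
piece 6:z rests on {5:z}
piece 7:x rests on {6:z}
piece 8:z rests on {7:x}
piece 9:y rests on {8:z}
piece 10:y rests on {9:y}
minimal pieces: {0:b, 1:z}
ways to finish when only these pieces remain (= sum over removing one remaining piece with nothing left below it):
  1 left: {0}→1  {10}→1
  2 left: {0,10}→2  {9,10}→1
  3 left: {0,9,10}→3  {8,9,10}→1
  4 left: {0,8,9,10}→4  {7,8,9,10}→1
  5 left: {0,7,8,9,10}→5  {6,7,8,9,10}→1
  6 left: {0,6,7,8,9,10}→6  {5,6,7,8,9,10}→1
  7 left: {0,5,6,7,8,9,10}→7  {4,5,6,7,8,9,10}→1
  8 left: {0,4,5,6,7,8,9,10}→8  {3,4,5,6,7,8,9,10}→1
  9 left: {0,3,4,5,6,7,8,9,10}→9  {2,3,4,5,6,7,8,9,10}→1
  placing 0:b first → 1 extensions
  placing 1:z first → 10 extensions
total linear extensions = 11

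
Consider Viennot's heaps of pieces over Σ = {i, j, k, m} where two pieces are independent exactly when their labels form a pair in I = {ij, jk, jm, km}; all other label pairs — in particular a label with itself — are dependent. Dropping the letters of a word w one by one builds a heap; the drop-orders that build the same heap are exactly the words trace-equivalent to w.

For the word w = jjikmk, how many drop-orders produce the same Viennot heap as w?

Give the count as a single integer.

drop 0:j onto floor
drop 1:j onto {0:j}
drop 2:i onto floor
drop 3:k onto {2:i}
drop 4:m onto {2:i}
drop 5:k onto {3:k}
ground layer = {0:j, 2:i}
drop-orders for the pieces not yet dropped (sum over which currently-grounded one goes next):
  1 to go: {1} 1  {4} 1  {5} 1
  2 to go: {0,1} 1  {1,4} 2  {1,5} 2  {3,5} 1  {4,5} 2
  3 to go: {0,1,4} 3  {0,1,5} 3  {1,3,5} 3  {1,4,5} 6  {3,4,5} 3
  4 to go: {0,1,3,5} 6  {0,1,4,5} 12  {1,3,4,5} 12  {2,3,4,5} 3
  if 0:j drops first: 15 orders
  if 2:i drops first: 30 orders
heap linearizations: 45

45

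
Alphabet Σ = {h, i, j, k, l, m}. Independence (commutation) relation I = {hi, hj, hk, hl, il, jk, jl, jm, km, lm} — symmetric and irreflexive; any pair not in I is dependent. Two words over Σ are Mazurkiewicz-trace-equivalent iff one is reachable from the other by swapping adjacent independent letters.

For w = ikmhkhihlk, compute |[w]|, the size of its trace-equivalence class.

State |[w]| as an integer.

232

drop 0:i onto floor
drop 1:k onto {0:i}
drop 2:m onto {0:i}
drop 3:h onto {2:m}
drop 4:k onto {1:k}
drop 5:h onto {3:h}
drop 6:i onto {2:m, 4:k}
drop 7:h onto {5:h}
drop 8:l onto {4:k}
drop 9:k onto {6:i, 8:l}
ground layer = {0:i}
drop-orders for the pieces not yet dropped (sum over which currently-grounded one goes next):
  1 to go: {7} 1  {9} 1
  2 to go: {5,7} 1  {6,9} 1  {7,9} 2  {8,9} 1
  3 to go: {3,5,7} 1  {5,7,9} 3  {6,7,9} 3  {6,8,9} 2  {7,8,9} 3
  4 to go: {3,5,7,9} 4  {4,6,8,9} 2  {5,6,7,9} 6  {5,7,8,9} 6  {6,7,8,9} 8
  5 to go: {1,4,6,8,9} 2  {3,5,6,7,9} 10  {3,5,7,8,9} 10  {4,6,7,8,9} 10  {5,6,7,8,9} 20
  6 to go: {1,4,6,7,8,9} 12  {2,3,5,6,7,9} 10  {3,5,6,7,8,9} 40  {4,5,6,7,8,9} 30
  7 to go: {1,4,5,6,7,8,9} 42  {2,3,5,6,7,8,9} 50  {3,4,5,6,7,8,9} 70
  8 to go: {1,3,4,5,6,7,8,9} 112  {2,3,4,5,6,7,8,9} 120
  if 0:i drops first: 232 orders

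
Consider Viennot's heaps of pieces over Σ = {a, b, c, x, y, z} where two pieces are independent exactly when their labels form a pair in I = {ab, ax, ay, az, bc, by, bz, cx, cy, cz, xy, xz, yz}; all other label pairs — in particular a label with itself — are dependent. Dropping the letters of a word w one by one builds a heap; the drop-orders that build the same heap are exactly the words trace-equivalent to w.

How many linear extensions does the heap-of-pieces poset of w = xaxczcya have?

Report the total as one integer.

drop 0:x onto floor
drop 1:a onto floor
drop 2:x onto {0:x}
drop 3:c onto {1:a}
drop 4:z onto floor
drop 5:c onto {3:c}
drop 6:y onto floor
drop 7:a onto {5:c}
ground layer = {0:x, 1:a, 4:z, 6:y}
drop-orders for the pieces not yet dropped (sum over which currently-grounded one goes next):
  1 to go: {2} 1  {4} 1  {6} 1  {7} 1
  2 to go: {0,2} 1  {2,4} 2  {2,6} 2  {2,7} 2  {4,6} 2  {4,7} 2  {5,7} 1  {6,7} 2
  3 to go: {0,2,4} 3  {0,2,6} 3  {0,2,7} 3  {2,4,6} 6  {2,4,7} 6  {2,5,7} 3  {2,6,7} 6  {3,5,7} 1  {4,5,7} 3  {4,6,7} 6  {5,6,7} 3
  4 to go: {0,2,4,6} 12  {0,2,4,7} 12  {0,2,5,7} 6  {0,2,6,7} 12  {1,3,5,7} 1  {2,3,5,7} 4  {2,4,5,7} 12  {2,4,6,7} 24  {2,5,6,7} 12  {3,4,5,7} 4  {3,5,6,7} 4  {4,5,6,7} 12
  5 to go: {0,2,3,5,7} 10  {0,2,4,5,7} 30  {0,2,4,6,7} 60  {0,2,5,6,7} 30  {1,2,3,5,7} 5  {1,3,4,5,7} 5  {1,3,5,6,7} 5  {2,3,4,5,7} 20  {2,3,5,6,7} 20  {2,4,5,6,7} 60  {3,4,5,6,7} 20
  6 to go: {0,1,2,3,5,7} 15  {0,2,3,4,5,7} 60  {0,2,3,5,6,7} 60  {0,2,4,5,6,7} 180  {1,2,3,4,5,7} 30  {1,2,3,5,6,7} 30  {1,3,4,5,6,7} 30  {2,3,4,5,6,7} 120
  if 0:x drops first: 210 orders
  if 1:a drops first: 420 orders
  if 4:z drops first: 105 orders
  if 6:y drops first: 105 orders
heap linearizations: 840

840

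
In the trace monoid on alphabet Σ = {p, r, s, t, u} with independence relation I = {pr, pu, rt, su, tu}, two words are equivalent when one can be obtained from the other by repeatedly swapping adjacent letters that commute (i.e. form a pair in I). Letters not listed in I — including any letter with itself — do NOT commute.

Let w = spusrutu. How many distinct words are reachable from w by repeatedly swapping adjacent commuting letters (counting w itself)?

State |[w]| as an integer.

0(s) covers ∅
1(p) covers 0:s
2(u) covers ∅
3(s) covers 1:p
4(r) covers 2:u, 3:s
5(u) covers 4:r
6(t) covers 3:s
7(u) covers 5:u
floor of heap: 0:s, 2:u
completions by unplaced set U, small U first (add the entries for U minus each lowest piece of U):
  |U|=1: {6}:1  {7}:1
  |U|=2: {5,7}:1  {6,7}:2
  |U|=3: {4,5,7}:1  {5,6,7}:3
  |U|=4: {2,4,5,7}:1  {4,5,6,7}:4
  |U|=5: {2,4,5,6,7}:5  {3,4,5,6,7}:4
  |U|=6: {1,3,4,5,6,7}:4  {2,3,4,5,6,7}:9
  start at 0(s): 13
  start at 2(u): 4
sum over floor = 17

17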